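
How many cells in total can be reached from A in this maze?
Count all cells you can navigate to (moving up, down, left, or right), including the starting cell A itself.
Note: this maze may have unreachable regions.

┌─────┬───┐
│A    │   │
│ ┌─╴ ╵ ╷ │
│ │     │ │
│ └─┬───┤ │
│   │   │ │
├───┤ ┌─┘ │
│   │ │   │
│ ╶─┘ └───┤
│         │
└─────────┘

Using BFS/flood-fill to find all reachable cells from A:
Maze size: 5 × 5 = 25 total cells
10 cell(s) are walled off and cannot be reached from A.
Reachable cells: 15

Reachable region (· marks reachable cells):

┌─────┬───┐
│A · ·│· ·│
│ ┌─╴ ╵ ╷ │
│·│· · ·│·│
│ └─┬───┤ │
│· ·│   │·│
├───┤ ┌─┘ │
│   │ │· ·│
│ ╶─┘ └───┤
│         │
└─────────┘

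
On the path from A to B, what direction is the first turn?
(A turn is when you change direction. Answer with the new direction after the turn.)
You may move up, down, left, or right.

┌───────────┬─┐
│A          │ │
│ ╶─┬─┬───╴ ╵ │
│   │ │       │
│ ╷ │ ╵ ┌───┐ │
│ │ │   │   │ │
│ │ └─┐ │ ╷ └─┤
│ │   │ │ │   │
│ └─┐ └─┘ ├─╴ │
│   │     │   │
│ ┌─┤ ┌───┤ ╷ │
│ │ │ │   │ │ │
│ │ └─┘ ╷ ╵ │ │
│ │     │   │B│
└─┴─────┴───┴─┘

Directions: down, right, down, down, right, down, right, right, up, up, right, down, right, down, down, down
First turn direction: right

Solution:

┌───────────┬─┐
│A          │ │
│ ╶─┬─┬───╴ ╵ │
│↳ ↓│ │       │
│ ╷ │ ╵ ┌───┐ │
│ │↓│   │↱ ↓│ │
│ │ └─┐ │ ╷ └─┤
│ │↳ ↓│ │↑│↳ ↓│
│ └─┐ └─┘ ├─╴ │
│   │↳ → ↑│  ↓│
│ ┌─┤ ┌───┤ ╷ │
│ │ │ │   │ │↓│
│ │ └─┘ ╷ ╵ │ │
│ │     │   │B│
└─┴─────┴───┴─┘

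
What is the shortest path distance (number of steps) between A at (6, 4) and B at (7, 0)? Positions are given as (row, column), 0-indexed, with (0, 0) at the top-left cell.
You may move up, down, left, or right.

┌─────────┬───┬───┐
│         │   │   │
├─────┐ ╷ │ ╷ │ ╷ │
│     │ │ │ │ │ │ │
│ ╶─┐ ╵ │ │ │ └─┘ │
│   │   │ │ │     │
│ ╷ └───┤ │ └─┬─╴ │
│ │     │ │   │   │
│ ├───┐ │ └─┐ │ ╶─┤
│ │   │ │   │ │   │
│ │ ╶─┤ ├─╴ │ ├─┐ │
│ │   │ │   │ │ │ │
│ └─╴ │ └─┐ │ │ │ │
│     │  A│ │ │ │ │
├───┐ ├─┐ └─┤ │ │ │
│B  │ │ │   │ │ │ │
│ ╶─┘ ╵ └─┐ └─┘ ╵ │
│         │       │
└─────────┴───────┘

Finding path from (6, 4) to (7, 0):
Path: (6,4) → (6,3) → (5,3) → (4,3) → (3,3) → (3,2) → (3,1) → (2,1) → (2,0) → (3,0) → (4,0) → (5,0) → (6,0) → (6,1) → (6,2) → (7,2) → (8,2) → (8,1) → (8,0) → (7,0)
Distance: 19 steps

Solution:

┌─────────┬───┬───┐
│         │   │   │
├─────┐ ╷ │ ╷ │ ╷ │
│     │ │ │ │ │ │ │
│ ╶─┐ ╵ │ │ │ └─┘ │
│↓ ↰│   │ │ │     │
│ ╷ └───┤ │ └─┬─╴ │
│↓│↑ ← ↰│ │   │   │
│ ├───┐ │ └─┐ │ ╶─┤
│↓│   │↑│   │ │   │
│ │ ╶─┤ ├─╴ │ ├─┐ │
│↓│   │↑│   │ │ │ │
│ └─╴ │ └─┐ │ │ │ │
│↳ → ↓│↑ A│ │ │ │ │
├───┐ ├─┐ └─┤ │ │ │
│B  │↓│ │   │ │ │ │
│ ╶─┘ ╵ └─┐ └─┘ ╵ │
│↑ ← ↲    │       │
└─────────┴───────┘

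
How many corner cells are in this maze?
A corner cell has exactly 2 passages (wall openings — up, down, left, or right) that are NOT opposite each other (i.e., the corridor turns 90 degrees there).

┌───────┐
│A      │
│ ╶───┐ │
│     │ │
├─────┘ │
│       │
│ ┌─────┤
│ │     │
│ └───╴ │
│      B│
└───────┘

Counting corner cells (2 non-opposite passages):
Total corners: 8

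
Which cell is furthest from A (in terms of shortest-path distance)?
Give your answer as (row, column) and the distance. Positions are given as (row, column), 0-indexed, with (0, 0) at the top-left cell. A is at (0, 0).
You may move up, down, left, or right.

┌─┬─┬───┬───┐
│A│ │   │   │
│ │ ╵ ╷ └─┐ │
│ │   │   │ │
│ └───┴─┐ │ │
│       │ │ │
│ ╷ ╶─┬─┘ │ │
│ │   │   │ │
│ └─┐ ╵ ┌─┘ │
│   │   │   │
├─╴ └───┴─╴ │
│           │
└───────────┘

Computing BFS distances from A to all cells:
Furthest cell: (0, 1)
Distance: 17 steps

Path from A to the furthest cell:

┌─┬─┬───┬───┐
│A│B│↓ ↰│   │
│ │ ╵ ╷ └─┐ │
│↓│↑ ↲│↑ ↰│ │
│ └───┴─┐ │ │
│↳ ↓    │↑│ │
│ ╷ ╶─┬─┘ │ │
│ │↳ ↓│↱ ↑│ │
│ └─┐ ╵ ┌─┘ │
│   │↳ ↑│   │
├─╴ └───┴─╴ │
│           │
└───────────┘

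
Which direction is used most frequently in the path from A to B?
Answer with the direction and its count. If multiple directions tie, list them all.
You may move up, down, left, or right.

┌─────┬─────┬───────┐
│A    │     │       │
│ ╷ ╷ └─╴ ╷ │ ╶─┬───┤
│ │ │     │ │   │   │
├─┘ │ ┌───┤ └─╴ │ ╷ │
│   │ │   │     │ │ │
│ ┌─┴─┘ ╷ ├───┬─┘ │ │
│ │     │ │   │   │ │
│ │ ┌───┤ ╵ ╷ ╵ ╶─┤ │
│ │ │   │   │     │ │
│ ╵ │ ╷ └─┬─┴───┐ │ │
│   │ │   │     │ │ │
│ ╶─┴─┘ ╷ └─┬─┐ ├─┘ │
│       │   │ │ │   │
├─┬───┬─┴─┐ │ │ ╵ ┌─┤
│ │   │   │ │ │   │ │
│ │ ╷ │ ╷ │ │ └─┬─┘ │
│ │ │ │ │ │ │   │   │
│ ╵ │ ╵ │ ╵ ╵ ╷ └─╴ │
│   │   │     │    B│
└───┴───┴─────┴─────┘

Directions: right, down, down, left, down, down, down, down, right, right, right, up, right, down, right, down, down, down, right, up, right, down, right, right
Counts: {'right': 10, 'down': 11, 'left': 1, 'up': 2}
Most common: down (11 times)

Solution:

┌─────┬─────┬───────┐
│A ↓  │     │       │
│ ╷ ╷ └─╴ ╷ │ ╶─┬───┤
│ │↓│     │ │   │   │
├─┘ │ ┌───┤ └─╴ │ ╷ │
│↓ ↲│ │   │     │ │ │
│ ┌─┴─┘ ╷ ├───┬─┘ │ │
│↓│     │ │   │   │ │
│ │ ┌───┤ ╵ ╷ ╵ ╶─┤ │
│↓│ │   │   │     │ │
│ ╵ │ ╷ └─┬─┴───┐ │ │
│↓  │ │↱ ↓│     │ │ │
│ ╶─┴─┘ ╷ └─┬─┐ ├─┘ │
│↳ → → ↑│↳ ↓│ │ │   │
├─┬───┬─┴─┐ │ │ ╵ ┌─┤
│ │   │   │↓│ │   │ │
│ │ ╷ │ ╷ │ │ └─┬─┘ │
│ │ │ │ │ │↓│↱ ↓│   │
│ ╵ │ ╵ │ ╵ ╵ ╷ └─╴ │
│   │   │  ↳ ↑│↳ → B│
└───┴───┴─────┴─────┘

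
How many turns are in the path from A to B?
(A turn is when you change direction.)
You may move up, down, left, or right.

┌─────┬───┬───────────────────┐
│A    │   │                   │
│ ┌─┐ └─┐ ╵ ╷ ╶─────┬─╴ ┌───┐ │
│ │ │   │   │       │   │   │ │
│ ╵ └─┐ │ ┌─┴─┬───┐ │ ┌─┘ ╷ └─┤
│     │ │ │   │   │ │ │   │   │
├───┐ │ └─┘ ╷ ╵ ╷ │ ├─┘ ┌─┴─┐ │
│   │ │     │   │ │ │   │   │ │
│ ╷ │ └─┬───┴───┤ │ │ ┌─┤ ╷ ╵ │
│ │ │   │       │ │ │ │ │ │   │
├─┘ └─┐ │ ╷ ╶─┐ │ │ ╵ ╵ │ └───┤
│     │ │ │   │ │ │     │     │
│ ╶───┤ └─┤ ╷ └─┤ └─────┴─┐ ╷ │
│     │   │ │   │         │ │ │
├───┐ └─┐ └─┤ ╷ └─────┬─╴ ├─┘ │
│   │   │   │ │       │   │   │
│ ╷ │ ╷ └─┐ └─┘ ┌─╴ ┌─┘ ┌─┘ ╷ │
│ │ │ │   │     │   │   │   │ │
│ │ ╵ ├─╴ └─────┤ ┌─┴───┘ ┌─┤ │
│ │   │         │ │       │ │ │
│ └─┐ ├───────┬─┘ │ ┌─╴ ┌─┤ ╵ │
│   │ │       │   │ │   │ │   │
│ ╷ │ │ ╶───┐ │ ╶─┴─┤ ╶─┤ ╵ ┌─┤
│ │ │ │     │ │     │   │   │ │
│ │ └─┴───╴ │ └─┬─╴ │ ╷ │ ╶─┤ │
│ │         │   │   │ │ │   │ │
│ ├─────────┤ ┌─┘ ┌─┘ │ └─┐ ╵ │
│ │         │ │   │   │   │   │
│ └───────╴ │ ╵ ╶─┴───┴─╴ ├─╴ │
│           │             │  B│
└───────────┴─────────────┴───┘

Directions: down, down, right, right, down, down, right, down, down, right, down, right, down, right, right, up, right, right, down, left, down, down, left, down, right, right, down, left, down, left, down, right, right, right, right, right, up, left, up, up, left, up, right, up, right, up, right, up, right, down, down, down, left, down, left, down, right, down, right, down
Number of turns: 44

Solution:

┌─────┬───┬───────────────────┐
│A    │   │                   │
│ ┌─┐ └─┐ ╵ ╷ ╶─────┬─╴ ┌───┐ │
│↓│ │   │   │       │   │   │ │
│ ╵ └─┐ │ ┌─┴─┬───┐ │ ┌─┘ ╷ └─┤
│↳ → ↓│ │ │   │   │ │ │   │   │
├───┐ │ └─┘ ╷ ╵ ╷ │ ├─┘ ┌─┴─┐ │
│   │↓│     │   │ │ │   │   │ │
│ ╷ │ └─┬───┴───┤ │ │ ┌─┤ ╷ ╵ │
│ │ │↳ ↓│       │ │ │ │ │ │   │
├─┘ └─┐ │ ╷ ╶─┐ │ │ ╵ ╵ │ └───┤
│     │↓│ │   │ │ │     │     │
│ ╶───┤ └─┤ ╷ └─┤ └─────┴─┐ ╷ │
│     │↳ ↓│ │   │         │ │ │
├───┐ └─┐ └─┤ ╷ └─────┬─╴ ├─┘ │
│   │   │↳ ↓│ │↱ → ↓  │   │↱ ↓│
│ ╷ │ ╷ └─┐ └─┘ ┌─╴ ┌─┘ ┌─┘ ╷ │
│ │ │ │   │↳ → ↑│↓ ↲│   │↱ ↑│↓│
│ │ ╵ ├─╴ └─────┤ ┌─┴───┘ ┌─┤ │
│ │   │         │↓│    ↱ ↑│ │↓│
│ └─┐ ├───────┬─┘ │ ┌─╴ ┌─┤ ╵ │
│   │ │       │↓ ↲│ │↱ ↑│ │↓ ↲│
│ ╷ │ │ ╶───┐ │ ╶─┴─┤ ╶─┤ ╵ ┌─┤
│ │ │ │     │ │↳ → ↓│↑ ↰│↓ ↲│ │
│ │ └─┴───╴ │ └─┬─╴ │ ╷ │ ╶─┤ │
│ │         │   │↓ ↲│ │↑│↳ ↓│ │
│ ├─────────┤ ┌─┘ ┌─┘ │ └─┐ ╵ │
│ │         │ │↓ ↲│   │↑ ↰│↳ ↓│
│ └───────╴ │ ╵ ╶─┴───┴─╴ ├─╴ │
│           │  ↳ → → → → ↑│  B│
└───────────┴─────────────┴───┘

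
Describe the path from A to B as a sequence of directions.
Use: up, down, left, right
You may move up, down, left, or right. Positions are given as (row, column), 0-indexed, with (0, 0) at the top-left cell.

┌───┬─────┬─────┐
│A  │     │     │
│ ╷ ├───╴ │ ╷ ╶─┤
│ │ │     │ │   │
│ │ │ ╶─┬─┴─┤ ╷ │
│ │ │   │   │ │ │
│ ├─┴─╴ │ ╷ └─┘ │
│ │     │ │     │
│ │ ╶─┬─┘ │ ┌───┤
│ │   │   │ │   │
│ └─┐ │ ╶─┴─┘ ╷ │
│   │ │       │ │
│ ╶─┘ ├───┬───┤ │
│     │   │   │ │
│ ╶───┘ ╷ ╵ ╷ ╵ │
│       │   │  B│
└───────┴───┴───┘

Finding the path and converting it to directions:
Path through cells: (0,0) → (1,0) → (2,0) → (3,0) → (4,0) → (5,0) → (6,0) → (7,0) → (7,1) → (7,2) → (7,3) → (6,3) → (6,4) → (7,4) → (7,5) → (6,5) → (6,6) → (7,6) → (7,7)
Directions: down, down, down, down, down, down, down, right, right, right, up, right, down, right, up, right, down, right

Solution:

┌───┬─────┬─────┐
│A  │     │     │
│ ╷ ├───╴ │ ╷ ╶─┤
│↓│ │     │ │   │
│ │ │ ╶─┬─┴─┤ ╷ │
│↓│ │   │   │ │ │
│ ├─┴─╴ │ ╷ └─┘ │
│↓│     │ │     │
│ │ ╶─┬─┘ │ ┌───┤
│↓│   │   │ │   │
│ └─┐ │ ╶─┴─┘ ╷ │
│↓  │ │       │ │
│ ╶─┘ ├───┬───┤ │
│↓    │↱ ↓│↱ ↓│ │
│ ╶───┘ ╷ ╵ ╷ ╵ │
│↳ → → ↑│↳ ↑│↳ B│
└───────┴───┴───┘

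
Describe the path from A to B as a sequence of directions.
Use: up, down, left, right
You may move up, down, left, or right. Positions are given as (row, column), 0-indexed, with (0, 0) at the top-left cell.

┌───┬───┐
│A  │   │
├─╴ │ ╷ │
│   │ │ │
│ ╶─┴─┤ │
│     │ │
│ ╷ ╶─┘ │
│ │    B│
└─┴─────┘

Finding the path and converting it to directions:
Path through cells: (0,0) → (0,1) → (1,1) → (1,0) → (2,0) → (2,1) → (3,1) → (3,2) → (3,3)
Directions: right, down, left, down, right, down, right, right

Solution:

┌───┬───┐
│A ↓│   │
├─╴ │ ╷ │
│↓ ↲│ │ │
│ ╶─┴─┤ │
│↳ ↓  │ │
│ ╷ ╶─┘ │
│ │↳ → B│
└─┴─────┘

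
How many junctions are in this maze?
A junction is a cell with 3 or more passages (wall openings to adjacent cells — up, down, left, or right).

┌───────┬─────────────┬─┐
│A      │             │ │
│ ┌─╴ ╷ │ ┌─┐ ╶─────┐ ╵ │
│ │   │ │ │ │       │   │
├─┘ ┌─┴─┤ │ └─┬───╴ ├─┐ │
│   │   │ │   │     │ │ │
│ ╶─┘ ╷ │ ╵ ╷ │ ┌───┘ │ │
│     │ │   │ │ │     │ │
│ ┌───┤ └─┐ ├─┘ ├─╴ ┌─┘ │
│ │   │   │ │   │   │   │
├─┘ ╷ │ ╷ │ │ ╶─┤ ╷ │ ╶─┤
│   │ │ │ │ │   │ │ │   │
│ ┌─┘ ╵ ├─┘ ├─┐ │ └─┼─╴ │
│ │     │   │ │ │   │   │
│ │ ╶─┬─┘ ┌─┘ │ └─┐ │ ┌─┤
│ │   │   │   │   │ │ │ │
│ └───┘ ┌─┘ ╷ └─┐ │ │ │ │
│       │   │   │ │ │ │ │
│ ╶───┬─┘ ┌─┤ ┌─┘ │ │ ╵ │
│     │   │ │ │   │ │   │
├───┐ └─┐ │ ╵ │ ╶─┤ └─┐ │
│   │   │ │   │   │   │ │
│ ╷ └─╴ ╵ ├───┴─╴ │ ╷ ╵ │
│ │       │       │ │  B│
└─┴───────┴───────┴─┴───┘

Checking each cell for number of passages:

Junctions found (3+ passages):
  (0, 2): 3 passages
  (0, 6): 3 passages
  (1, 11): 3 passages
  (2, 5): 3 passages
  (3, 0): 3 passages
  (3, 5): 3 passages
  (3, 9): 3 passages
  (4, 3): 3 passages
  (4, 9): 3 passages
  (6, 2): 3 passages
  (7, 6): 3 passages
  (8, 0): 3 passages
  (8, 6): 3 passages
  (9, 4): 3 passages
  (9, 11): 3 passages
  (10, 9): 3 passages
  (11, 3): 3 passages
Total junctions: 17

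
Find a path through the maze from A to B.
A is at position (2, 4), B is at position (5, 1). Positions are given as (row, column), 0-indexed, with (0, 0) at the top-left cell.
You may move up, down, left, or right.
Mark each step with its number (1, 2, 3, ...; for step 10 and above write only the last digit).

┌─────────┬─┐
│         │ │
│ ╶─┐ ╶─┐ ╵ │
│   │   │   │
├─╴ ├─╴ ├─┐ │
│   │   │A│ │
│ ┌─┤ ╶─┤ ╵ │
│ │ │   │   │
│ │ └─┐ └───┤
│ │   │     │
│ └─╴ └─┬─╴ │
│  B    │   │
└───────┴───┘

Finding the shortest path from (2, 4) to (5, 1):
Path length: 18 steps
Directions: down → right → up → up → left → up → left → left → left → left → down → right → down → left → down → down → down → right

Solution:

┌─────────┬─┐
│0 9 8 7 6│ │
│ ╶─┐ ╶─┐ ╵ │
│1 2│   │5 4│
├─╴ ├─╴ ├─┐ │
│4 3│   │A│3│
│ ┌─┤ ╶─┤ ╵ │
│5│ │   │1 2│
│ │ └─┐ └───┤
│6│   │     │
│ └─╴ └─┬─╴ │
│7 B    │   │
└───────┴───┘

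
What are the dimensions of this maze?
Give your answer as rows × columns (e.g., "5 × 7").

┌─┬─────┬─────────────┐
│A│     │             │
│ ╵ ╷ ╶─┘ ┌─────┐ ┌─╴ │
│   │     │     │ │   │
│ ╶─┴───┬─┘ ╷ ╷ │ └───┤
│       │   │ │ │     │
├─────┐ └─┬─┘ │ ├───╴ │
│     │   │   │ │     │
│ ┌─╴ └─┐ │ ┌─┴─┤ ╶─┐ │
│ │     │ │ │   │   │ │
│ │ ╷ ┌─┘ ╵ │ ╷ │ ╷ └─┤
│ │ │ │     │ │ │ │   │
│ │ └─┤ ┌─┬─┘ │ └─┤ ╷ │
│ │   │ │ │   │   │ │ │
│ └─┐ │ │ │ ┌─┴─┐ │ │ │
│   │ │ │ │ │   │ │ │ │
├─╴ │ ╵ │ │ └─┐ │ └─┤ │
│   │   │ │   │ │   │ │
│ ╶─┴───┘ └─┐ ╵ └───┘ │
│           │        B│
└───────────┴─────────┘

Counting the maze dimensions:
Rows (vertical): 10
Columns (horizontal): 11
Dimensions: 10 × 11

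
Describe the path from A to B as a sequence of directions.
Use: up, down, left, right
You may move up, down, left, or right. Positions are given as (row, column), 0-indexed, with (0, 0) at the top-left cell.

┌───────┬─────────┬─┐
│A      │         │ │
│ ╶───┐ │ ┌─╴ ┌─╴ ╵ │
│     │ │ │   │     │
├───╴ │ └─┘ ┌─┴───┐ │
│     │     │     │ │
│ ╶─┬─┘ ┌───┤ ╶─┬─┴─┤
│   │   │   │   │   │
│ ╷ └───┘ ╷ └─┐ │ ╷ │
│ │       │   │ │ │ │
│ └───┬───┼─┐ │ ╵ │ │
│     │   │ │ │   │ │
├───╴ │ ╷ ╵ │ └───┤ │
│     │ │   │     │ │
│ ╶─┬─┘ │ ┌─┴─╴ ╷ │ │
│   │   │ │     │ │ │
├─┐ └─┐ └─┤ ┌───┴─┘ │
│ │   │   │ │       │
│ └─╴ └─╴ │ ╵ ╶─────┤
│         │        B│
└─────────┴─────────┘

Finding the path and converting it to directions:
Path through cells: (0,0) → (1,0) → (1,1) → (1,2) → (2,2) → (2,1) → (2,0) → (3,0) → (3,1) → (4,1) → (4,2) → (4,3) → (4,4) → (3,4) → (3,5) → (4,5) → (4,6) → (5,6) → (6,6) → (6,7) → (7,7) → (7,6) → (7,5) → (8,5) → (9,5) → (9,6) → (9,7) → (9,8) → (9,9)
Directions: down, right, right, down, left, left, down, right, down, right, right, right, up, right, down, right, down, down, right, down, left, left, down, down, right, right, right, right

Solution:

┌───────┬─────────┬─┐
│A      │         │ │
│ ╶───┐ │ ┌─╴ ┌─╴ ╵ │
│↳ → ↓│ │ │   │     │
├───╴ │ └─┘ ┌─┴───┐ │
│↓ ← ↲│     │     │ │
│ ╶─┬─┘ ┌───┤ ╶─┬─┴─┤
│↳ ↓│   │↱ ↓│   │   │
│ ╷ └───┘ ╷ └─┐ │ ╷ │
│ │↳ → → ↑│↳ ↓│ │ │ │
│ └───┬───┼─┐ │ ╵ │ │
│     │   │ │↓│   │ │
├───╴ │ ╷ ╵ │ └───┤ │
│     │ │   │↳ ↓  │ │
│ ╶─┬─┘ │ ┌─┴─╴ ╷ │ │
│   │   │ │↓ ← ↲│ │ │
├─┐ └─┐ └─┤ ┌───┴─┘ │
│ │   │   │↓│       │
│ └─╴ └─╴ │ ╵ ╶─────┤
│         │↳ → → → B│
└─────────┴─────────┘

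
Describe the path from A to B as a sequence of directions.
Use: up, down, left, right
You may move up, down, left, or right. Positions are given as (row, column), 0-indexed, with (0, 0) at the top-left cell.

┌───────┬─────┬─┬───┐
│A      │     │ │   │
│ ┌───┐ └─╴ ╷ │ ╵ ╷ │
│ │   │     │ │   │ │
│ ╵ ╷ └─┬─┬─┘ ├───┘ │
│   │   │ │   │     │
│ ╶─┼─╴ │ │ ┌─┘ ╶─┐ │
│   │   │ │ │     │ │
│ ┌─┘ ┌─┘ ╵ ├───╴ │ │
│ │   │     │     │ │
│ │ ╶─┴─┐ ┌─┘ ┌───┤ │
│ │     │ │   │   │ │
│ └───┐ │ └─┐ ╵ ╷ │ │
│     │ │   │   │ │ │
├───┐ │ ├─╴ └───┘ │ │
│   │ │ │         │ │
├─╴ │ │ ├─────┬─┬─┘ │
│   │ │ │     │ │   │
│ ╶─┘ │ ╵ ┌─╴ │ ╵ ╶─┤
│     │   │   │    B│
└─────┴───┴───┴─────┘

Finding the path and converting it to directions:
Path through cells: (0,0) → (0,1) → (0,2) → (0,3) → (1,3) → (1,4) → (1,5) → (0,5) → (0,6) → (1,6) → (2,6) → (2,5) → (3,5) → (4,5) → (4,4) → (5,4) → (6,4) → (6,5) → (7,5) → (7,6) → (7,7) → (7,8) → (6,8) → (5,8) → (5,7) → (6,7) → (6,6) → (5,6) → (4,6) → (4,7) → (4,8) → (3,8) → (3,7) → (2,7) → (2,8) → (2,9) → (3,9) → (4,9) → (5,9) → (6,9) → (7,9) → (8,9) → (8,8) → (9,8) → (9,9)
Directions: right, right, right, down, right, right, up, right, down, down, left, down, down, left, down, down, right, down, right, right, right, up, up, left, down, left, up, up, right, right, up, left, up, right, right, down, down, down, down, down, down, left, down, right

Solution:

┌───────┬─────┬─┬───┐
│A → → ↓│  ↱ ↓│ │   │
│ ┌───┐ └─╴ ╷ │ ╵ ╷ │
│ │   │↳ → ↑│↓│   │ │
│ ╵ ╷ └─┬─┬─┘ ├───┘ │
│   │   │ │↓ ↲│↱ → ↓│
│ ╶─┼─╴ │ │ ┌─┘ ╶─┐ │
│   │   │ │↓│  ↑ ↰│↓│
│ ┌─┘ ┌─┘ ╵ ├───╴ │ │
│ │   │  ↓ ↲│↱ → ↑│↓│
│ │ ╶─┴─┐ ┌─┘ ┌───┤ │
│ │     │↓│  ↑│↓ ↰│↓│
│ └───┐ │ └─┐ ╵ ╷ │ │
│     │ │↳ ↓│↑ ↲│↑│↓│
├───┐ │ ├─╴ └───┘ │ │
│   │ │ │  ↳ → → ↑│↓│
├─╴ │ │ ├─────┬─┬─┘ │
│   │ │ │     │ │↓ ↲│
│ ╶─┘ │ ╵ ┌─╴ │ ╵ ╶─┤
│     │   │   │  ↳ B│
└─────┴───┴───┴─────┘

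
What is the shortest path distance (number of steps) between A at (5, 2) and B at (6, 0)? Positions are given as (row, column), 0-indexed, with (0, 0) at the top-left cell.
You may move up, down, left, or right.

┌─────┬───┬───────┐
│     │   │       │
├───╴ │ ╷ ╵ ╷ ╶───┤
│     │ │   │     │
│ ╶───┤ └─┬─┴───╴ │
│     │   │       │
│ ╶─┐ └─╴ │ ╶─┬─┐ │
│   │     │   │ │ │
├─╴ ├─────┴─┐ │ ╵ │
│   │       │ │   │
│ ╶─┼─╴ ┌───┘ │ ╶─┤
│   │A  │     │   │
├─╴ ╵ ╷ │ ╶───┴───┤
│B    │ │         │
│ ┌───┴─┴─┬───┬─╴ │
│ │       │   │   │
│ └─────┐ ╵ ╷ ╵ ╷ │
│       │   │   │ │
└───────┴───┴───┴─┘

Finding path from (5, 2) to (6, 0):
Path: (5,2) → (6,2) → (6,1) → (6,0)
Distance: 3 steps

Solution:

┌─────┬───┬───────┐
│     │   │       │
├───╴ │ ╷ ╵ ╷ ╶───┤
│     │ │   │     │
│ ╶───┤ └─┬─┴───╴ │
│     │   │       │
│ ╶─┐ └─╴ │ ╶─┬─┐ │
│   │     │   │ │ │
├─╴ ├─────┴─┐ │ ╵ │
│   │       │ │   │
│ ╶─┼─╴ ┌───┘ │ ╶─┤
│   │A  │     │   │
├─╴ ╵ ╷ │ ╶───┴───┤
│B ← ↲│ │         │
│ ┌───┴─┴─┬───┬─╴ │
│ │       │   │   │
│ └─────┐ ╵ ╷ ╵ ╷ │
│       │   │   │ │
└───────┴───┴───┴─┘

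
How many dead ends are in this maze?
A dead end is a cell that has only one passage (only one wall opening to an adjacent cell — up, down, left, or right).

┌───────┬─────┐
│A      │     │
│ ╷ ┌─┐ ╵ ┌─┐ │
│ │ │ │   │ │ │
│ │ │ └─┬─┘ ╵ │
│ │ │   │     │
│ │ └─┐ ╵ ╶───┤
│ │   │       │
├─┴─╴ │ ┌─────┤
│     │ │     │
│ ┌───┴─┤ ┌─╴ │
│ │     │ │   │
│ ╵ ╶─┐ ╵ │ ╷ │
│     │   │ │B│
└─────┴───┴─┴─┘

Checking each cell for number of passages:

Dead ends found at positions:
  (1, 2)
  (1, 5)
  (3, 0)
  (3, 6)
  (4, 3)
  (6, 2)
  (6, 5)
  (6, 6)
Total dead ends: 8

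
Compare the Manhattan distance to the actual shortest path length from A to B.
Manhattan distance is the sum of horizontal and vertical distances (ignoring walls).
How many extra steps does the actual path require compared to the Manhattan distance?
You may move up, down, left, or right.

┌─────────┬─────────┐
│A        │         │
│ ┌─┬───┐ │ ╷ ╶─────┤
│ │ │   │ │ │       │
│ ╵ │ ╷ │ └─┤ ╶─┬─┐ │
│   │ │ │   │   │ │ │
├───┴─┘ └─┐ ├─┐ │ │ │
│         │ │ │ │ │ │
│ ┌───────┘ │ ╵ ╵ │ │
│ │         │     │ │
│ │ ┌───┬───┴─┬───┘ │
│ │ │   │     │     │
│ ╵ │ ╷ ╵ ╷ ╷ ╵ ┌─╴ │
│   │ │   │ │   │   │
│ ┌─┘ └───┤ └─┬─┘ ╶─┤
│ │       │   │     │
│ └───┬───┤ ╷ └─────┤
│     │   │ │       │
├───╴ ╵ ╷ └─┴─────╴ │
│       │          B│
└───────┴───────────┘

Manhattan distance: |9 - 0| + |9 - 0| = 18
Actual path length: 30
Extra steps: 30 - 18 = 12

Solution:

┌─────────┬─────────┐
│A → → → ↓│         │
│ ┌─┬───┐ │ ╷ ╶─────┤
│ │ │   │↓│ │       │
│ ╵ │ ╷ │ └─┤ ╶─┬─┐ │
│   │ │ │↳ ↓│   │ │ │
├───┴─┘ └─┐ ├─┐ │ │ │
│         │↓│ │ │ │ │
│ ┌───────┘ │ ╵ ╵ │ │
│ │↓ ← ← ← ↲│     │ │
│ │ ┌───┬───┴─┬───┘ │
│ │↓│   │     │     │
│ ╵ │ ╷ ╵ ╷ ╷ ╵ ┌─╴ │
│↓ ↲│ │   │ │   │   │
│ ┌─┘ └───┤ └─┬─┘ ╶─┤
│↓│       │   │     │
│ └───┬───┤ ╷ └─────┤
│↳ → ↓│↱ ↓│ │       │
├───╴ ╵ ╷ └─┴─────╴ │
│    ↳ ↑│↳ → → → → B│
└───────┴───────────┘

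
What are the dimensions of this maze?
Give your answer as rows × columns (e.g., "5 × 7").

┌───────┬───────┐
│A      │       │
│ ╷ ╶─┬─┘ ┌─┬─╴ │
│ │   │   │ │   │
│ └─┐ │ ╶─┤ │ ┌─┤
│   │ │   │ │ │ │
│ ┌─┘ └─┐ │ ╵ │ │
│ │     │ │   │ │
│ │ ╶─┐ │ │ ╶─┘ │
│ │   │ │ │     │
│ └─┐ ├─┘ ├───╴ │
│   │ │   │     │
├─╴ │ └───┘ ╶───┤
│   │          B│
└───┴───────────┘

Counting the maze dimensions:
Rows (vertical): 7
Columns (horizontal): 8
Dimensions: 7 × 8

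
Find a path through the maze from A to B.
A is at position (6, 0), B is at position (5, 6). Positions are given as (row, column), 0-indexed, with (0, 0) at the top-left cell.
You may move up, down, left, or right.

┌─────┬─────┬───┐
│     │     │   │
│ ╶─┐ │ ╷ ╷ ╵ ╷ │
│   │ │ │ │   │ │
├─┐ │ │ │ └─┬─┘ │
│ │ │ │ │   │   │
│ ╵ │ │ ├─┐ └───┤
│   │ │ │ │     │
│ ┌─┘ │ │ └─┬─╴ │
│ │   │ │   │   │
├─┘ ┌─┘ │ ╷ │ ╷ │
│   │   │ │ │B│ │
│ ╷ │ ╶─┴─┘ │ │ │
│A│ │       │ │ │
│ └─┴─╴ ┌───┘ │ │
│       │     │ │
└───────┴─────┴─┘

Finding the shortest path from (6, 0) to (5, 6):
Path length: 23 steps
Directions: down → right → right → right → up → left → up → right → up → up → up → up → up → right → down → down → right → down → right → right → down → left → down

Solution:

┌─────┬─────┬───┐
│     │↱ ↓  │   │
│ ╶─┐ │ ╷ ╷ ╵ ╷ │
│   │ │↑│↓│   │ │
├─┐ │ │ │ └─┬─┘ │
│ │ │ │↑│↳ ↓│   │
│ ╵ │ │ ├─┐ └───┤
│   │ │↑│ │↳ → ↓│
│ ┌─┘ │ │ └─┬─╴ │
│ │   │↑│   │↓ ↲│
├─┘ ┌─┘ │ ╷ │ ╷ │
│   │↱ ↑│ │ │B│ │
│ ╷ │ ╶─┴─┘ │ │ │
│A│ │↑ ↰    │ │ │
│ └─┴─╴ ┌───┘ │ │
│↳ → → ↑│     │ │
└───────┴─────┴─┘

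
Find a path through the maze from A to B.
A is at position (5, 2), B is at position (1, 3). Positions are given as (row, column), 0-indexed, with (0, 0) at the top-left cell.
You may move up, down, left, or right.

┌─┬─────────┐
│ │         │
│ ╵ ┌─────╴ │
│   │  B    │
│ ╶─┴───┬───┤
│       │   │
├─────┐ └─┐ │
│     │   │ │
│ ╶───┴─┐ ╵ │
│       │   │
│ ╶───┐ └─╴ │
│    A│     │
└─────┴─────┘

Finding the shortest path from (5, 2) to (1, 3):
Path length: 27 steps
Directions: left → left → up → right → right → right → down → right → right → up → left → up → left → up → left → left → left → up → right → up → right → right → right → right → down → left → left

Solution:

┌─┬─────────┐
│ │↱ → → → ↓│
│ ╵ ┌─────╴ │
│↱ ↑│  B ← ↲│
│ ╶─┴───┬───┤
│↑ ← ← ↰│   │
├─────┐ └─┐ │
│     │↑ ↰│ │
│ ╶───┴─┐ ╵ │
│↱ → → ↓│↑ ↰│
│ ╶───┐ └─╴ │
│↑ ← A│↳ → ↑│
└─────┴─────┘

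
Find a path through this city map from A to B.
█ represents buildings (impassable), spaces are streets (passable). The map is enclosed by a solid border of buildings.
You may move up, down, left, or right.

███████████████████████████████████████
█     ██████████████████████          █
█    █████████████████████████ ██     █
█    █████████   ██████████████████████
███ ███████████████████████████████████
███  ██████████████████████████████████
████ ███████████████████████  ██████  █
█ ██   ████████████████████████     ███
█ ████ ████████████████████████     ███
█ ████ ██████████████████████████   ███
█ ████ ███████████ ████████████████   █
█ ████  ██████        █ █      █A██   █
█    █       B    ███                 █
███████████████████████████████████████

Finding the shortest path from A to B:
Movement: cardinal only
Path length: 22 steps
Directions: down → left → left → left → left → left → left → left → left → left → left → left → up → left → left → left → left → down → left → left → left → left

Solution:

███████████████████████████████████████
█     ██████████████████████          █
█    █████████████████████████ ██     █
█    █████████   ██████████████████████
███ ███████████████████████████████████
███  ██████████████████████████████████
████ ███████████████████████  ██████  █
█ ██   ████████████████████████     ███
█ ████ ████████████████████████     ███
█ ████ ██████████████████████████   ███
█ ████ ███████████ ████████████████   █
█ ████  ██████   ↓←←←↰█ █      █A██   █
█    █       B←←←↲███↑←←←←←←←←←←↲     █
███████████████████████████████████████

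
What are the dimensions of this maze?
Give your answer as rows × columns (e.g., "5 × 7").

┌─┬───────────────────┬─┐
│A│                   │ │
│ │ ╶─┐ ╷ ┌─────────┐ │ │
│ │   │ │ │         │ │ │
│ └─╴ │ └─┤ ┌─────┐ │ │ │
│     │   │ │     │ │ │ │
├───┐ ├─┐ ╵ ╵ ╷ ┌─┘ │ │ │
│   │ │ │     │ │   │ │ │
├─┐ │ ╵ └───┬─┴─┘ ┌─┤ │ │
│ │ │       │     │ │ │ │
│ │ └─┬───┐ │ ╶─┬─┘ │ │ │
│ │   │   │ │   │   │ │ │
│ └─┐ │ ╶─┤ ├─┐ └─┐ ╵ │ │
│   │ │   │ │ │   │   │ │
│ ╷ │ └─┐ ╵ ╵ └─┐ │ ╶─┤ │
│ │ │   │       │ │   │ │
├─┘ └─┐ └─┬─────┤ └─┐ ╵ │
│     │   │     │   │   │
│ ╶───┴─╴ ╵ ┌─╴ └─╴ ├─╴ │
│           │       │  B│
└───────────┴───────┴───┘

Counting the maze dimensions:
Rows (vertical): 10
Columns (horizontal): 12
Dimensions: 10 × 12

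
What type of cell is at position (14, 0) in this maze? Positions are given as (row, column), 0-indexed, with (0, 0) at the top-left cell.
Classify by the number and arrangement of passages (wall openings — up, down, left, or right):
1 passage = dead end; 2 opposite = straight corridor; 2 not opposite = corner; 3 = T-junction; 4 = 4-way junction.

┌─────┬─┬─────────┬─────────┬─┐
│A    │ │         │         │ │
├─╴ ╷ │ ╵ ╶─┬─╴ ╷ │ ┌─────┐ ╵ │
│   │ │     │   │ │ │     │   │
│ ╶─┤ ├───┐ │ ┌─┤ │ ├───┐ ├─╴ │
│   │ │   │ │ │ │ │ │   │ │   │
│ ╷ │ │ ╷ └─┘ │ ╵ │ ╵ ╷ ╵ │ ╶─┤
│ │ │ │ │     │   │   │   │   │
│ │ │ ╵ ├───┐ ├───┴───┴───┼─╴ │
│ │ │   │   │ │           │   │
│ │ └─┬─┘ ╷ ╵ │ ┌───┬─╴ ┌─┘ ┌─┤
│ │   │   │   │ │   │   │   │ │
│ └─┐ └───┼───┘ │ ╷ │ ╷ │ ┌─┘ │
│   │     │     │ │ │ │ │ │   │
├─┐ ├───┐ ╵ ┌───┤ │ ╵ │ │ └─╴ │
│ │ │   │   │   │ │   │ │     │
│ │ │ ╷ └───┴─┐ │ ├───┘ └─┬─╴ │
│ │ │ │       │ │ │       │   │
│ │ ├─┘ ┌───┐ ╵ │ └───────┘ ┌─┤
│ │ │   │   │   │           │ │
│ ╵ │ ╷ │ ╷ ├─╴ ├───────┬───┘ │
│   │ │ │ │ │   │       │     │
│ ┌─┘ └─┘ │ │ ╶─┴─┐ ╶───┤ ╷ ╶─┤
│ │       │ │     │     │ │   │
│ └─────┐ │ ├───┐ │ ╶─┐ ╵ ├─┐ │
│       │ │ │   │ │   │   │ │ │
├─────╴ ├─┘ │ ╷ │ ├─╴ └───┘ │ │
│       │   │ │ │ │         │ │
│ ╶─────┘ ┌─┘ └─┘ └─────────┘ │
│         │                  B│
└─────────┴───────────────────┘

Checking cell at (14, 0):
Number of passages: 2
Cell type: corner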